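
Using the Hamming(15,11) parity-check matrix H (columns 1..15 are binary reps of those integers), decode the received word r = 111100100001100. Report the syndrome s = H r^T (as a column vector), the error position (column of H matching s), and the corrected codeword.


s = (0, 0, 1, 0)^T, error position = 2, corrected codeword c = 101100100001100

Compute s = H r^T mod 2 one row at a time:
  s_1 = 0 + 0 + 0 + 0 + 1 + 1 + 0 + 0 = 2 ≡ 0 (mod 2).
  s_2 = 1 + 0 + 0 + 1 + 1 + 1 + 0 + 0 = 4 ≡ 0 (mod 2).
  s_3 = 1 + 1 + 0 + 1 + 0 + 0 + 0 + 0 = 3 ≡ 1 (mod 2).
  s_4 = 1 + 1 + 0 + 1 + 0 + 0 + 1 + 0 = 4 ≡ 0 (mod 2).
s = (0, 0, 1, 0)^T — this equals column 2 of H (binary 0010), so error is at position 2.
Correct: flip bit 2 of r = 111100100001100 to get c = 101100100001100.


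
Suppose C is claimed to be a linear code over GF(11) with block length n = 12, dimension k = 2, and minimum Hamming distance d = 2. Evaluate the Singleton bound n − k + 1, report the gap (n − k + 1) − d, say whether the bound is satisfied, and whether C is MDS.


Singleton RHS = n − k + 1 = 11, slack = 9, bound satisfied, not MDS.

Singleton bound: d ≤ n − k + 1.
Here n = 12, k = 2, so n − k + 1 = 11.
Given d = 2, check d ≤ 11: YES.
Slack = (n − k + 1) − d = 9.
The code is NOT MDS (slack = 9 > 0).
Description: the claimed parameters are [12, 2, 2]_11; such a code would be non-MDS.


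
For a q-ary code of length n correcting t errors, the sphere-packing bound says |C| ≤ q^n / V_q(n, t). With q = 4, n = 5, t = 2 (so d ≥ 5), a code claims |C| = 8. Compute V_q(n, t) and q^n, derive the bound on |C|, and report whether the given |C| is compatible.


V_q(n, t) = 106, q^n = 1024, Hamming bound = 9, |C| = 8 ≤ bound (satisfied).

Step 1: Compute V_q(n, t) = Σ_{j=0}^2 C(n, j) (q−1)^j.
  j = 0: C(5,0)·(3)^0 = 1·1 = 1.
  j = 1: C(5,1)·(3)^1 = 5·3 = 15.
  j = 2: C(5,2)·(3)^2 = 10·9 = 90.
  V_q(n, t) = 1 + 15 + 90 = 106.
Step 2: q^n = 4^5 = 1024.
Step 3: Hamming bound ⌊q^n / V_q(n,t)⌋ = ⌊1024/106⌋ = 9.
Step 4: Compare |C| = 8 to 9: satisfied.
The claimed |C| lies below the Hamming bound.


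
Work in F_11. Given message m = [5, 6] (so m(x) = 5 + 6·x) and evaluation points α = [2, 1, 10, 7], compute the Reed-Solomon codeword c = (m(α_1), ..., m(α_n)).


c = [6, 0, 10, 3]

Message polynomial: m(x) = 5 + 6·x (mod 11).
For each evaluation point α_i, compute m(α_i) mod 11:
  α_1 = 2: Horner steps 6 → 6, so m(2) = 6.
  α_2 = 1: Horner steps 6 → 0, so m(1) = 0.
  α_3 = 10: Horner steps 6 → 10, so m(10) = 10.
  α_4 = 7: Horner steps 6 → 3, so m(7) = 3.
Codeword c = [6, 0, 10, 3] ∈ F_11^4.


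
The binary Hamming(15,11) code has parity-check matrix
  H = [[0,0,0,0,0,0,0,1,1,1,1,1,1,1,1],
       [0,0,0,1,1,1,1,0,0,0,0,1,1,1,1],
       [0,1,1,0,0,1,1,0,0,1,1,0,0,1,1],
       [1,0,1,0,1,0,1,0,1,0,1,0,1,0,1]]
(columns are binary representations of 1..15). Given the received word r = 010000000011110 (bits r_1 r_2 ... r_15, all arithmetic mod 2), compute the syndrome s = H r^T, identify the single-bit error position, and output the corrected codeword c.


s = (0, 1, 1, 0)^T, error position = 6, corrected codeword c = 010001000011110

Compute s = H r^T mod 2 one row at a time:
  s_1 = 0 + 0 + 0 + 1 + 1 + 1 + 1 + 0 = 4 ≡ 0 (mod 2).
  s_2 = 0 + 0 + 0 + 0 + 1 + 1 + 1 + 0 = 3 ≡ 1 (mod 2).
  s_3 = 1 + 0 + 0 + 0 + 0 + 1 + 1 + 0 = 3 ≡ 1 (mod 2).
  s_4 = 0 + 0 + 0 + 0 + 0 + 1 + 1 + 0 = 2 ≡ 0 (mod 2).
s = (0, 1, 1, 0)^T — this equals column 6 of H (binary 0110), so error is at position 6.
Correct: flip bit 6 of r = 010000000011110 to get c = 010001000011110.


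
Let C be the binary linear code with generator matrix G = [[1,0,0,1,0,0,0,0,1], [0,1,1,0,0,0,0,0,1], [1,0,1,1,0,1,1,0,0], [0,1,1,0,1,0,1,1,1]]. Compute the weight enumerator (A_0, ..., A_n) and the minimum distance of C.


Weight distribution: A_0 = 1, A_3 = 4, A_4 = 3, A_5 = 2, A_6 = 4, A_7 = 2. Minimum distance d = 3.

Enumerate all 2^4 = 16 messages m ∈ F_2^4.
For each, compute codeword c = mG in F_2^9, then tally its weight.
  m = 0000 → c = 000000000, weight = 0.
  m = 1000 → c = 100100001, weight = 3.
  m = 0100 → c = 011000001, weight = 3.
  m = 1100 → c = 111100000, weight = 4.
  m = 0010 → c = 101101100, weight = 5.
  m = 1010 → c = 001001101, weight = 4.
  m = 0110 → c = 110101101, weight = 6.
  m = 1110 → c = 010001100, weight = 3.
  m = 0001 → c = 011010111, weight = 6.
  m = 1001 → c = 111110110, weight = 7.
  m = 0101 → c = 000010110, weight = 3.
  m = 1101 → c = 100110111, weight = 6.
  m = 0011 → c = 110111011, weight = 7.
  m = 1011 → c = 010011010, weight = 4.
  m = 0111 → c = 101111010, weight = 6.
  m = 1111 → c = 001011011, weight = 5.
Tally weights:
  weight 0: 1 codewords.
  weight 3: 4 codewords.
  weight 4: 3 codewords.
  weight 5: 2 codewords.
  weight 6: 4 codewords.
  weight 7: 2 codewords.
Minimum distance d = smallest w > 0 with A_w > 0 = 3.
Sanity: Σ A_w = 16 = 2^4 = 16 ✓.


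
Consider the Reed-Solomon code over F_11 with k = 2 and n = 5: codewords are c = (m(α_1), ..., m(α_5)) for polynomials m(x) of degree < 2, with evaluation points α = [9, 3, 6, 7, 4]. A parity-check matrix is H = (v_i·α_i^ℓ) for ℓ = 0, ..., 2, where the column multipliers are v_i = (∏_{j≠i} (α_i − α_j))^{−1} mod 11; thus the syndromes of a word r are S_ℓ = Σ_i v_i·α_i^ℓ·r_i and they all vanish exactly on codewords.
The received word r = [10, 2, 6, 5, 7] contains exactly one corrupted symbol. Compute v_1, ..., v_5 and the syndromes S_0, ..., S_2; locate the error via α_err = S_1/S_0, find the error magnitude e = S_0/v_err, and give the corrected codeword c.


S = (3, 10, 4), error at position 4, error magnitude e = 5, c = [10, 2, 6, 0, 7].

Step 1: column multipliers v_i = (∏_{j≠i}(α_i − α_j))^{−1} mod 11.
  i = 1 (α = 9): (9−3)(9−6)(9−7)(9−4) = 6·3·2·5 = 180 ≡ 4, so v_1 = 4^{−1} = 3 (mod 11).
  i = 2 (α = 3): (3−9)(3−6)(3−7)(3−4) = (−6)·(−3)·(−4)·(−1) = 72 ≡ 6, so v_2 = 6^{−1} = 2 (mod 11).
  i = 3 (α = 6): (6−9)(6−3)(6−7)(6−4) = (−3)·3·(−1)·2 = 18 ≡ 7, so v_3 = 7^{−1} = 8 (mod 11).
  i = 4 (α = 7): (7−9)(7−3)(7−6)(7−4) = (−2)·4·1·3 = −24 ≡ 9, so v_4 = 9^{−1} = 5 (mod 11).
  i = 5 (α = 4): (4−9)(4−3)(4−6)(4−7) = (−5)·1·(−2)·(−3) = −30 ≡ 3, so v_5 = 3^{−1} = 4 (mod 11).
  v = [3, 2, 8, 5, 4].
Step 2: syndromes of r = [10, 2, 6, 5, 7] (all sums mod 11).
  S_0 = Σ v_i r_i = 3·10 + 2·2 + 8·6 + 5·5 + 4·7 = 135 ≡ 3.
  S_1 = Σ v_i α_i r_i = 3·9·10 + 2·3·2 + 8·6·6 + 5·7·5 + 4·4·7 = 857 ≡ 10.
  α_i^2 mod 11 = [4, 9, 3, 5, 5].
  S_2 = Σ v_i α_i^2 r_i = 3·4·10 + 2·9·2 + 8·3·6 + 5·5·5 + 4·5·7 = 565 ≡ 4.
  S = (3, 10, 4) ≠ 0, so r is not a codeword (an error is present).
Step 3: locate the error. For a single error e at position i, S_ℓ = v_i·e·α_i^ℓ, so α_err = S_1/S_0.
  S_0^{−1} = 3^{−1} = 4 (mod 11), so α_err = 10·4 = 40 ≡ 7 = α_4. Error position i = 4.
  Consistency check: S_2/S_1 = 4·10 = 40 ≡ 7 = α_err ✓ (single-error assumption holds).
Step 4: error magnitude e = S_0/v_4 = S_0·∏_{j≠4}(α_4 − α_j) = 3·9 = 27 ≡ 5 (mod 11).
Step 5: correct position 4: c_4 = r_4 − e = 5 − 5 ≡ 0 (mod 11). Hence c = [10, 2, 6, 0, 7].
  Check: interpolating c through the α_i gives m(x) = 9 + 5·x (degree < 2) with m(α_i) = c_i for every i, so c is indeed a codeword.


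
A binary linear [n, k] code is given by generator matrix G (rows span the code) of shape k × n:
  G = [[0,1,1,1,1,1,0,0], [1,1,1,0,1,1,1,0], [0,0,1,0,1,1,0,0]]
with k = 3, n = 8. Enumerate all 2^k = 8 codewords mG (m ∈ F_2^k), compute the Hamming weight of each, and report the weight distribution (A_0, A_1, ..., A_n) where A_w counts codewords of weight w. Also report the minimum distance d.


Weight distribution: A_0 = 1, A_2 = 1, A_3 = 3, A_5 = 1, A_6 = 2. Minimum distance d = 2.

Enumerate all 2^3 = 8 messages m ∈ F_2^3.
For each, compute codeword c = mG in F_2^8, then tally its weight.
  m = 000 → c = 00000000, weight = 0.
  m = 100 → c = 01111100, weight = 5.
  m = 010 → c = 11101110, weight = 6.
  m = 110 → c = 10010010, weight = 3.
  m = 001 → c = 00101100, weight = 3.
  m = 101 → c = 01010000, weight = 2.
  m = 011 → c = 11000010, weight = 3.
  m = 111 → c = 10111110, weight = 6.
Tally weights:
  weight 0: 1 codewords.
  weight 2: 1 codewords.
  weight 3: 3 codewords.
  weight 5: 1 codewords.
  weight 6: 2 codewords.
Minimum distance d = smallest w > 0 with A_w > 0 = 2.
Sanity: Σ A_w = 8 = 2^3 = 8 ✓.


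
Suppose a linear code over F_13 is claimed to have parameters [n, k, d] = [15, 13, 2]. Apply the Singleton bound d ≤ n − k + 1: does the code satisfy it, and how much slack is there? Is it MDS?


Singleton RHS = n − k + 1 = 3, slack = 1, bound satisfied, not MDS.

Singleton bound: d ≤ n − k + 1.
Here n = 15, k = 13, so n − k + 1 = 3.
Given d = 2, check d ≤ 3: YES.
Slack = (n − k + 1) − d = 1.
The code is NOT MDS (slack = 1 > 0).
Description: the claimed parameters are [15, 13, 2]_13; such a code would be non-MDS.


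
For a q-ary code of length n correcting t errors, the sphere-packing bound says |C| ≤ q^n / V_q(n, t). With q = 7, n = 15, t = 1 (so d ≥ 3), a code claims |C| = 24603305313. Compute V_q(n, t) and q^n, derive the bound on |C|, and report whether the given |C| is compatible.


V_q(n, t) = 91, q^n = 4747561509943, Hamming bound = 52171005603, |C| = 24603305313 ≤ bound (satisfied).

Step 1: Compute V_q(n, t) = Σ_{j=0}^1 C(n, j) (q−1)^j.
  j = 0: C(15,0)·(6)^0 = 1·1 = 1.
  j = 1: C(15,1)·(6)^1 = 15·6 = 90.
  V_q(n, t) = 1 + 90 = 91.
Step 2: q^n = 7^15 = 4747561509943.
Step 3: Hamming bound ⌊q^n / V_q(n,t)⌋ = ⌊4747561509943/91⌋ = 52171005603.
Step 4: Compare |C| = 24603305313 to 52171005603: satisfied.
The claimed |C| lies below the Hamming bound.


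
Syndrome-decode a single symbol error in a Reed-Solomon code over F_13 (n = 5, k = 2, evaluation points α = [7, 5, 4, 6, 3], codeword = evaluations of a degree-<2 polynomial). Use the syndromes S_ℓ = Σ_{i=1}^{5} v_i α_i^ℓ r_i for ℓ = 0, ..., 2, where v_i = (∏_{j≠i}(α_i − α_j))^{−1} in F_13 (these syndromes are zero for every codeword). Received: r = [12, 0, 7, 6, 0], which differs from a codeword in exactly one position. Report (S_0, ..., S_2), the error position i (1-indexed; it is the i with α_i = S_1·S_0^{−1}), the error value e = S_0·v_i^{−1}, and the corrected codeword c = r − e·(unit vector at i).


S = (7, 8, 11), error at position 5, error magnitude e = 12, c = [12, 0, 7, 6, 1].

Step 1: column multipliers v_i = (∏_{j≠i}(α_i − α_j))^{−1} mod 13.
  i = 1 (α = 7): (7−5)(7−4)(7−6)(7−3) = 2·3·1·4 = 24 ≡ 11, so v_1 = 11^{−1} = 6 (mod 13).
  i = 2 (α = 5): (5−7)(5−4)(5−6)(5−3) = (−2)·1·(−1)·2 = 4 ≡ 4, so v_2 = 4^{−1} = 10 (mod 13).
  i = 3 (α = 4): (4−7)(4−5)(4−6)(4−3) = (−3)·(−1)·(−2)·1 = −6 ≡ 7, so v_3 = 7^{−1} = 2 (mod 13).
  i = 4 (α = 6): (6−7)(6−5)(6−4)(6−3) = (−1)·1·2·3 = −6 ≡ 7, so v_4 = 7^{−1} = 2 (mod 13).
  i = 5 (α = 3): (3−7)(3−5)(3−4)(3−6) = (−4)·(−2)·(−1)·(−3) = 24 ≡ 11, so v_5 = 11^{−1} = 6 (mod 13).
  v = [6, 10, 2, 2, 6].
Step 2: syndromes of r = [12, 0, 7, 6, 0] (all sums mod 13).
  S_0 = Σ v_i r_i = 6·12 + 10·0 + 2·7 + 2·6 + 6·0 = 98 ≡ 7.
  S_1 = Σ v_i α_i r_i = 6·7·12 + 10·5·0 + 2·4·7 + 2·6·6 + 6·3·0 = 632 ≡ 8.
  α_i^2 mod 13 = [10, 12, 3, 10, 9].
  S_2 = Σ v_i α_i^2 r_i = 6·10·12 + 10·12·0 + 2·3·7 + 2·10·6 + 6·9·0 = 882 ≡ 11.
  S = (7, 8, 11) ≠ 0, so r is not a codeword (an error is present).
Step 3: locate the error. For a single error e at position i, S_ℓ = v_i·e·α_i^ℓ, so α_err = S_1/S_0.
  S_0^{−1} = 7^{−1} = 2 (mod 13), so α_err = 8·2 = 16 ≡ 3 = α_5. Error position i = 5.
  Consistency check: S_2/S_1 = 11·5 = 55 ≡ 3 = α_err ✓ (single-error assumption holds).
Step 4: error magnitude e = S_0/v_5 = S_0·∏_{j≠5}(α_5 − α_j) = 7·11 = 77 ≡ 12 (mod 13).
Step 5: correct position 5: c_5 = r_5 − e = 0 − 12 ≡ 1 (mod 13). Hence c = [12, 0, 7, 6, 1].
  Check: interpolating c through the α_i gives m(x) = 9 + 6·x (degree < 2) with m(α_i) = c_i for every i, so c is indeed a codeword.


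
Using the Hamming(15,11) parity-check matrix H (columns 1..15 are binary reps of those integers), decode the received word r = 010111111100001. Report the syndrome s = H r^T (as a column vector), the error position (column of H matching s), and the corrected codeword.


s = (0, 1, 1, 0)^T, error position = 6, corrected codeword c = 010110111100001

Compute s = H r^T mod 2 one row at a time:
  s_1 = 1 + 1 + 1 + 0 + 0 + 0 + 0 + 1 = 4 ≡ 0 (mod 2).
  s_2 = 1 + 1 + 1 + 1 + 0 + 0 + 0 + 1 = 5 ≡ 1 (mod 2).
  s_3 = 1 + 0 + 1 + 1 + 1 + 0 + 0 + 1 = 5 ≡ 1 (mod 2).
  s_4 = 0 + 0 + 1 + 1 + 1 + 0 + 0 + 1 = 4 ≡ 0 (mod 2).
s = (0, 1, 1, 0)^T — this equals column 6 of H (binary 0110), so error is at position 6.
Correct: flip bit 6 of r = 010111111100001 to get c = 010110111100001.


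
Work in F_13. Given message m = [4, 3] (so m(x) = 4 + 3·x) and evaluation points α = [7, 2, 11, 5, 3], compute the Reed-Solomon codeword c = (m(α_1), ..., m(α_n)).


c = [12, 10, 11, 6, 0]

Message polynomial: m(x) = 4 + 3·x (mod 13).
For each evaluation point α_i, compute m(α_i) mod 13:
  α_1 = 7: Horner steps 3 → 12, so m(7) = 12.
  α_2 = 2: Horner steps 3 → 10, so m(2) = 10.
  α_3 = 11: Horner steps 3 → 11, so m(11) = 11.
  α_4 = 5: Horner steps 3 → 6, so m(5) = 6.
  α_5 = 3: Horner steps 3 → 0, so m(3) = 0.
Codeword c = [12, 10, 11, 6, 0] ∈ F_13^5.


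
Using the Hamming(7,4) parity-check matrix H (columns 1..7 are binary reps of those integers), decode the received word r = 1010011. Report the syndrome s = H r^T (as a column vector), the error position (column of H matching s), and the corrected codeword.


s = (0, 1, 1)^T, error position = 3, corrected codeword c = 1000011

Compute s = H r^T mod 2 one row at a time:
  s_1 = 0 + 0 + 1 + 1 = 2 ≡ 0 (mod 2).
  s_2 = 0 + 1 + 1 + 1 = 3 ≡ 1 (mod 2).
  s_3 = 1 + 1 + 0 + 1 = 3 ≡ 1 (mod 2).
s = (0, 1, 1)^T — this equals column 3 of H (binary 011), so error is at position 3.
Correct: flip bit 3 of r = 1010011 to get c = 1000011.


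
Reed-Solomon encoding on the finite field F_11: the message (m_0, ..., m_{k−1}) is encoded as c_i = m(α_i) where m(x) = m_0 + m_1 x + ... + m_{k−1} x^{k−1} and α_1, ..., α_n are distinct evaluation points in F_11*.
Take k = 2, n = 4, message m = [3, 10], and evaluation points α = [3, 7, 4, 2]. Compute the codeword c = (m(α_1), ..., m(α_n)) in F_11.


c = [0, 7, 10, 1]

Message polynomial: m(x) = 3 + 10·x (mod 11).
For each evaluation point α_i, compute m(α_i) mod 11:
  α_1 = 3: Horner steps 10 → 0, so m(3) = 0.
  α_2 = 7: Horner steps 10 → 7, so m(7) = 7.
  α_3 = 4: Horner steps 10 → 10, so m(4) = 10.
  α_4 = 2: Horner steps 10 → 1, so m(2) = 1.
Codeword c = [0, 7, 10, 1] ∈ F_11^4.


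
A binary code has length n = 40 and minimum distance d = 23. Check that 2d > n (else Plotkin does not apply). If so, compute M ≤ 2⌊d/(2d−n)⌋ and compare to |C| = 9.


Plotkin bound M ≤ 6; given |C| = 9 > bound (violated).

Check applicability: 2d = 46, n = 40.
2d − n = 6 > 0, so Plotkin applies.
Compute d/(2d−n) = 23/6 ≈ 3.8333.
⌊d/(2d−n)⌋ = 3.
Plotkin bound: M ≤ 2·3 = 6.
Given |C| = 9, check: VIOLATED.
This |C| is above the Plotkin bound, so no binary code with n = 40, d = 23 and 9 codewords exists.


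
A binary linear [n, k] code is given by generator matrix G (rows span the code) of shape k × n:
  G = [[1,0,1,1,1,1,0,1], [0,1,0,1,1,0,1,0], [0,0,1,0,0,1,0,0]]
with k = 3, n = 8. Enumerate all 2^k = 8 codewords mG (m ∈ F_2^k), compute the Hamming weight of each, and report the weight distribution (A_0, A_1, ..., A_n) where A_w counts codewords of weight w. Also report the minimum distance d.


Weight distribution: A_0 = 1, A_2 = 1, A_4 = 3, A_6 = 3. Minimum distance d = 2.

Enumerate all 2^3 = 8 messages m ∈ F_2^3.
For each, compute codeword c = mG in F_2^8, then tally its weight.
  m = 000 → c = 00000000, weight = 0.
  m = 100 → c = 10111101, weight = 6.
  m = 010 → c = 01011010, weight = 4.
  m = 110 → c = 11100111, weight = 6.
  m = 001 → c = 00100100, weight = 2.
  m = 101 → c = 10011001, weight = 4.
  m = 011 → c = 01111110, weight = 6.
  m = 111 → c = 11000011, weight = 4.
Tally weights:
  weight 0: 1 codewords.
  weight 2: 1 codewords.
  weight 4: 3 codewords.
  weight 6: 3 codewords.
Minimum distance d = smallest w > 0 with A_w > 0 = 2.
Sanity: Σ A_w = 8 = 2^3 = 8 ✓.


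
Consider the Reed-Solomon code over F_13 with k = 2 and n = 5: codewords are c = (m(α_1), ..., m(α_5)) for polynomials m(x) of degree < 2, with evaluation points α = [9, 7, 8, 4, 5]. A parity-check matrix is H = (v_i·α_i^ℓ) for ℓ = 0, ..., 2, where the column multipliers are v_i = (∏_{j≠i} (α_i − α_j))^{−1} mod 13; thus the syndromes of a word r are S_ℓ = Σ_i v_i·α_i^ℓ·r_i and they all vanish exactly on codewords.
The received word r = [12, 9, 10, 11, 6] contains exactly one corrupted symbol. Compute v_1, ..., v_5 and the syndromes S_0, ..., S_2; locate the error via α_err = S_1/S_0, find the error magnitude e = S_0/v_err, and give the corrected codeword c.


S = (6, 9, 7), error at position 3, error magnitude e = 6, c = [12, 9, 4, 11, 6].

Step 1: column multipliers v_i = (∏_{j≠i}(α_i − α_j))^{−1} mod 13.
  i = 1 (α = 9): (9−7)(9−8)(9−4)(9−5) = 2·1·5·4 = 40 ≡ 1, so v_1 = 1^{−1} = 1 (mod 13).
  i = 2 (α = 7): (7−9)(7−8)(7−4)(7−5) = (−2)·(−1)·3·2 = 12 ≡ 12, so v_2 = 12^{−1} = 12 (mod 13).
  i = 3 (α = 8): (8−9)(8−7)(8−4)(8−5) = (−1)·1·4·3 = −12 ≡ 1, so v_3 = 1^{−1} = 1 (mod 13).
  i = 4 (α = 4): (4−9)(4−7)(4−8)(4−5) = (−5)·(−3)·(−4)·(−1) = 60 ≡ 8, so v_4 = 8^{−1} = 5 (mod 13).
  i = 5 (α = 5): (5−9)(5−7)(5−8)(5−4) = (−4)·(−2)·(−3)·1 = −24 ≡ 2, so v_5 = 2^{−1} = 7 (mod 13).
  v = [1, 12, 1, 5, 7].
Step 2: syndromes of r = [12, 9, 10, 11, 6] (all sums mod 13).
  S_0 = Σ v_i r_i = 1·12 + 12·9 + 1·10 + 5·11 + 7·6 = 227 ≡ 6.
  S_1 = Σ v_i α_i r_i = 1·9·12 + 12·7·9 + 1·8·10 + 5·4·11 + 7·5·6 = 1374 ≡ 9.
  α_i^2 mod 13 = [3, 10, 12, 3, 12].
  S_2 = Σ v_i α_i^2 r_i = 1·3·12 + 12·10·9 + 1·12·10 + 5·3·11 + 7·12·6 = 1905 ≡ 7.
  S = (6, 9, 7) ≠ 0, so r is not a codeword (an error is present).
Step 3: locate the error. For a single error e at position i, S_ℓ = v_i·e·α_i^ℓ, so α_err = S_1/S_0.
  S_0^{−1} = 6^{−1} = 11 (mod 13), so α_err = 9·11 = 99 ≡ 8 = α_3. Error position i = 3.
  Consistency check: S_2/S_1 = 7·3 = 21 ≡ 8 = α_err ✓ (single-error assumption holds).
Step 4: error magnitude e = S_0/v_3 = S_0·∏_{j≠3}(α_3 − α_j) = 6·1 = 6 ≡ 6 (mod 13).
Step 5: correct position 3: c_3 = r_3 − e = 10 − 6 ≡ 4 (mod 13). Hence c = [12, 9, 4, 11, 6].
  Check: interpolating c through the α_i gives m(x) = 5 + 8·x (degree < 2) with m(α_i) = c_i for every i, so c is indeed a codeword.


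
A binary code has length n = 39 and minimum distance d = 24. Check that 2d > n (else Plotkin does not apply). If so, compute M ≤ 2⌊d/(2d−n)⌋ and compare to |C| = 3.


Plotkin bound M ≤ 4; given |C| = 3 ≤ bound (satisfied).

Check applicability: 2d = 48, n = 39.
2d − n = 9 > 0, so Plotkin applies.
Compute d/(2d−n) = 24/9 ≈ 2.6667.
⌊d/(2d−n)⌋ = 2.
Plotkin bound: M ≤ 2·2 = 4.
Given |C| = 3, check: satisfied.
This |C| is below the Plotkin bound.


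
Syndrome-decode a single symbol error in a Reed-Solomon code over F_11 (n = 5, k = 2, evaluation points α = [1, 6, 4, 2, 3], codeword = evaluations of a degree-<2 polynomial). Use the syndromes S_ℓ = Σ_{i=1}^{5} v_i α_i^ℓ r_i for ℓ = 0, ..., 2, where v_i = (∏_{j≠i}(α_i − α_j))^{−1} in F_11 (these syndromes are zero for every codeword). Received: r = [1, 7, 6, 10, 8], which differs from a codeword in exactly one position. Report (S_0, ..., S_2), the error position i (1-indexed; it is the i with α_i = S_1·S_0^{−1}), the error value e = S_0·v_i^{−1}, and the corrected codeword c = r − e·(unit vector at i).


S = (6, 3, 7), error at position 2, error magnitude e = 5, c = [1, 2, 6, 10, 8].

Step 1: column multipliers v_i = (∏_{j≠i}(α_i − α_j))^{−1} mod 11.
  i = 1 (α = 1): (1−6)(1−4)(1−2)(1−3) = (−5)·(−3)·(−1)·(−2) = 30 ≡ 8, so v_1 = 8^{−1} = 7 (mod 11).
  i = 2 (α = 6): (6−1)(6−4)(6−2)(6−3) = 5·2·4·3 = 120 ≡ 10, so v_2 = 10^{−1} = 10 (mod 11).
  i = 3 (α = 4): (4−1)(4−6)(4−2)(4−3) = 3·(−2)·2·1 = −12 ≡ 10, so v_3 = 10^{−1} = 10 (mod 11).
  i = 4 (α = 2): (2−1)(2−6)(2−4)(2−3) = 1·(−4)·(−2)·(−1) = −8 ≡ 3, so v_4 = 3^{−1} = 4 (mod 11).
  i = 5 (α = 3): (3−1)(3−6)(3−4)(3−2) = 2·(−3)·(−1)·1 = 6 ≡ 6, so v_5 = 6^{−1} = 2 (mod 11).
  v = [7, 10, 10, 4, 2].
Step 2: syndromes of r = [1, 7, 6, 10, 8] (all sums mod 11).
  S_0 = Σ v_i r_i = 7·1 + 10·7 + 10·6 + 4·10 + 2·8 = 193 ≡ 6.
  S_1 = Σ v_i α_i r_i = 7·1·1 + 10·6·7 + 10·4·6 + 4·2·10 + 2·3·8 = 795 ≡ 3.
  α_i^2 mod 11 = [1, 3, 5, 4, 9].
  S_2 = Σ v_i α_i^2 r_i = 7·1·1 + 10·3·7 + 10·5·6 + 4·4·10 + 2·9·8 = 821 ≡ 7.
  S = (6, 3, 7) ≠ 0, so r is not a codeword (an error is present).
Step 3: locate the error. For a single error e at position i, S_ℓ = v_i·e·α_i^ℓ, so α_err = S_1/S_0.
  S_0^{−1} = 6^{−1} = 2 (mod 11), so α_err = 3·2 = 6 ≡ 6 = α_2. Error position i = 2.
  Consistency check: S_2/S_1 = 7·4 = 28 ≡ 6 = α_err ✓ (single-error assumption holds).
Step 4: error magnitude e = S_0/v_2 = S_0·∏_{j≠2}(α_2 − α_j) = 6·10 = 60 ≡ 5 (mod 11).
Step 5: correct position 2: c_2 = r_2 − e = 7 − 5 ≡ 2 (mod 11). Hence c = [1, 2, 6, 10, 8].
  Check: interpolating c through the α_i gives m(x) = 3 + 9·x (degree < 2) with m(α_i) = c_i for every i, so c is indeed a codeword.


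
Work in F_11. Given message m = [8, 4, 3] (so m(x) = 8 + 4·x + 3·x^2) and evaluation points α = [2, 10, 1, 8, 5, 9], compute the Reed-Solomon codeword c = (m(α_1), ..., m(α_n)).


c = [6, 7, 4, 1, 4, 1]

Message polynomial: m(x) = 8 + 4·x + 3·x^2 (mod 11).
For each evaluation point α_i, compute m(α_i) mod 11:
  α_1 = 2: Horner steps 3 → 10 → 6, so m(2) = 6.
  α_2 = 10: Horner steps 3 → 1 → 7, so m(10) = 7.
  α_3 = 1: Horner steps 3 → 7 → 4, so m(1) = 4.
  α_4 = 8: Horner steps 3 → 6 → 1, so m(8) = 1.
  α_5 = 5: Horner steps 3 → 8 → 4, so m(5) = 4.
  α_6 = 9: Horner steps 3 → 9 → 1, so m(9) = 1.
Codeword c = [6, 7, 4, 1, 4, 1] ∈ F_11^6.


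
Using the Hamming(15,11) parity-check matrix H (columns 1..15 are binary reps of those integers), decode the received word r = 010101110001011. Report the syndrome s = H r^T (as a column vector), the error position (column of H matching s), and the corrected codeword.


s = (0, 0, 1, 0)^T, error position = 2, corrected codeword c = 000101110001011

Compute s = H r^T mod 2 one row at a time:
  s_1 = 1 + 0 + 0 + 0 + 1 + 0 + 1 + 1 = 4 ≡ 0 (mod 2).
  s_2 = 1 + 0 + 1 + 1 + 1 + 0 + 1 + 1 = 6 ≡ 0 (mod 2).
  s_3 = 1 + 0 + 1 + 1 + 0 + 0 + 1 + 1 = 5 ≡ 1 (mod 2).
  s_4 = 0 + 0 + 0 + 1 + 0 + 0 + 0 + 1 = 2 ≡ 0 (mod 2).
s = (0, 0, 1, 0)^T — this equals column 2 of H (binary 0010), so error is at position 2.
Correct: flip bit 2 of r = 010101110001011 to get c = 000101110001011.


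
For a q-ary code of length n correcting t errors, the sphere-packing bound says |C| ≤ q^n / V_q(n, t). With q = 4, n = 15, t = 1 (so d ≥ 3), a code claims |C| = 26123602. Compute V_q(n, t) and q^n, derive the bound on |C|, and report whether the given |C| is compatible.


V_q(n, t) = 46, q^n = 1073741824, Hamming bound = 23342213, |C| = 26123602 > bound (violated).

Step 1: Compute V_q(n, t) = Σ_{j=0}^1 C(n, j) (q−1)^j.
  j = 0: C(15,0)·(3)^0 = 1·1 = 1.
  j = 1: C(15,1)·(3)^1 = 15·3 = 45.
  V_q(n, t) = 1 + 45 = 46.
Step 2: q^n = 4^15 = 1073741824.
Step 3: Hamming bound ⌊q^n / V_q(n,t)⌋ = ⌊1073741824/46⌋ = 23342213.
Step 4: Compare |C| = 26123602 to 23342213: violated.
The claimed |C| lies above the Hamming bound, so no 4-ary code of length 15 with d ≥ 3 can have 26123602 codewords.


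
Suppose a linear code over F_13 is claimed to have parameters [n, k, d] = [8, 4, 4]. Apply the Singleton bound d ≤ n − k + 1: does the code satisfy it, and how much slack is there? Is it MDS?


Singleton RHS = n − k + 1 = 5, slack = 1, bound satisfied, not MDS.

Singleton bound: d ≤ n − k + 1.
Here n = 8, k = 4, so n − k + 1 = 5.
Given d = 4, check d ≤ 5: YES.
Slack = (n − k + 1) − d = 1.
The code is NOT MDS (slack = 1 > 0).
Description: the claimed parameters are [8, 4, 4]_13; such a code would be non-MDS.


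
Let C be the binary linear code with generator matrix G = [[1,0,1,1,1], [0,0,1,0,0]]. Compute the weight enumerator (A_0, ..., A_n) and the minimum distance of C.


Weight distribution: A_0 = 1, A_1 = 1, A_3 = 1, A_4 = 1. Minimum distance d = 1.

Enumerate all 2^2 = 4 messages m ∈ F_2^2.
For each, compute codeword c = mG in F_2^5, then tally its weight.
  m = 00 → c = 00000, weight = 0.
  m = 10 → c = 10111, weight = 4.
  m = 01 → c = 00100, weight = 1.
  m = 11 → c = 10011, weight = 3.
Tally weights:
  weight 0: 1 codewords.
  weight 1: 1 codewords.
  weight 3: 1 codewords.
  weight 4: 1 codewords.
Minimum distance d = smallest w > 0 with A_w > 0 = 1.
Sanity: Σ A_w = 4 = 2^2 = 4 ✓.


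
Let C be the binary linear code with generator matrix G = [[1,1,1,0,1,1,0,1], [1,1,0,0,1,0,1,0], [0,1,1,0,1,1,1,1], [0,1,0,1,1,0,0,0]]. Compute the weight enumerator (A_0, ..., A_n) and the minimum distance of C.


Weight distribution: A_0 = 1, A_1 = 1, A_2 = 2, A_3 = 2, A_4 = 3, A_5 = 3, A_6 = 2, A_7 = 2. Minimum distance d = 1.

Enumerate all 2^4 = 16 messages m ∈ F_2^4.
For each, compute codeword c = mG in F_2^8, then tally its weight.
  m = 0000 → c = 00000000, weight = 0.
  m = 1000 → c = 11101101, weight = 6.
  m = 0100 → c = 11001010, weight = 4.
  m = 1100 → c = 00100111, weight = 4.
  m = 0010 → c = 01101111, weight = 6.
  m = 1010 → c = 10000010, weight = 2.
  m = 0110 → c = 10100101, weight = 4.
  m = 1110 → c = 01001000, weight = 2.
  m = 0001 → c = 01011000, weight = 3.
  m = 1001 → c = 10110101, weight = 5.
  m = 0101 → c = 10010010, weight = 3.
  m = 1101 → c = 01111111, weight = 7.
  m = 0011 → c = 00110111, weight = 5.
  m = 1011 → c = 11011010, weight = 5.
  m = 0111 → c = 11111101, weight = 7.
  m = 1111 → c = 00010000, weight = 1.
Tally weights:
  weight 0: 1 codewords.
  weight 1: 1 codewords.
  weight 2: 2 codewords.
  weight 3: 2 codewords.
  weight 4: 3 codewords.
  weight 5: 3 codewords.
  weight 6: 2 codewords.
  weight 7: 2 codewords.
Minimum distance d = smallest w > 0 with A_w > 0 = 1.
Sanity: Σ A_w = 16 = 2^4 = 16 ✓.


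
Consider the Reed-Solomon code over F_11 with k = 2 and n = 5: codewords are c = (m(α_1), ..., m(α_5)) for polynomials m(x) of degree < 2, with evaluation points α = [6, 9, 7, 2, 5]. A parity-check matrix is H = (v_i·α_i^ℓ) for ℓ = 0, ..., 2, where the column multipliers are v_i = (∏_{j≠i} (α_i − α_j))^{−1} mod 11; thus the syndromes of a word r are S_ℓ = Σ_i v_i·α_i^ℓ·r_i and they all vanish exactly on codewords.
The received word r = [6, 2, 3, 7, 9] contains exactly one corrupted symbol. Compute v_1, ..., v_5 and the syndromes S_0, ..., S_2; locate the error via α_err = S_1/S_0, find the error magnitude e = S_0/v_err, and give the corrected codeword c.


S = (9, 4, 3), error at position 2, error magnitude e = 5, c = [6, 8, 3, 7, 9].

Step 1: column multipliers v_i = (∏_{j≠i}(α_i − α_j))^{−1} mod 11.
  i = 1 (α = 6): (6−9)(6−7)(6−2)(6−5) = (−3)·(−1)·4·1 = 12 ≡ 1, so v_1 = 1^{−1} = 1 (mod 11).
  i = 2 (α = 9): (9−6)(9−7)(9−2)(9−5) = 3·2·7·4 = 168 ≡ 3, so v_2 = 3^{−1} = 4 (mod 11).
  i = 3 (α = 7): (7−6)(7−9)(7−2)(7−5) = 1·(−2)·5·2 = −20 ≡ 2, so v_3 = 2^{−1} = 6 (mod 11).
  i = 4 (α = 2): (2−6)(2−9)(2−7)(2−5) = (−4)·(−7)·(−5)·(−3) = 420 ≡ 2, so v_4 = 2^{−1} = 6 (mod 11).
  i = 5 (α = 5): (5−6)(5−9)(5−7)(5−2) = (−1)·(−4)·(−2)·3 = −24 ≡ 9, so v_5 = 9^{−1} = 5 (mod 11).
  v = [1, 4, 6, 6, 5].
Step 2: syndromes of r = [6, 2, 3, 7, 9] (all sums mod 11).
  S_0 = Σ v_i r_i = 1·6 + 4·2 + 6·3 + 6·7 + 5·9 = 119 ≡ 9.
  S_1 = Σ v_i α_i r_i = 1·6·6 + 4·9·2 + 6·7·3 + 6·2·7 + 5·5·9 = 543 ≡ 4.
  α_i^2 mod 11 = [3, 4, 5, 4, 3].
  S_2 = Σ v_i α_i^2 r_i = 1·3·6 + 4·4·2 + 6·5·3 + 6·4·7 + 5·3·9 = 443 ≡ 3.
  S = (9, 4, 3) ≠ 0, so r is not a codeword (an error is present).
Step 3: locate the error. For a single error e at position i, S_ℓ = v_i·e·α_i^ℓ, so α_err = S_1/S_0.
  S_0^{−1} = 9^{−1} = 5 (mod 11), so α_err = 4·5 = 20 ≡ 9 = α_2. Error position i = 2.
  Consistency check: S_2/S_1 = 3·3 = 9 ≡ 9 = α_err ✓ (single-error assumption holds).
Step 4: error magnitude e = S_0/v_2 = S_0·∏_{j≠2}(α_2 − α_j) = 9·3 = 27 ≡ 5 (mod 11).
Step 5: correct position 2: c_2 = r_2 − e = 2 − 5 ≡ 8 (mod 11). Hence c = [6, 8, 3, 7, 9].
  Check: interpolating c through the α_i gives m(x) = 2 + 8·x (degree < 2) with m(α_i) = c_i for every i, so c is indeed a codeword.


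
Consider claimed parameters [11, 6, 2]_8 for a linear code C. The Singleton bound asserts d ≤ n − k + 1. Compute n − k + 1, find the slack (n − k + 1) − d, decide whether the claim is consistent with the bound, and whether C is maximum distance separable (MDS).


Singleton RHS = n − k + 1 = 6, slack = 4, bound satisfied, not MDS.

Singleton bound: d ≤ n − k + 1.
Here n = 11, k = 6, so n − k + 1 = 6.
Given d = 2, check d ≤ 6: YES.
Slack = (n − k + 1) − d = 4.
The code is NOT MDS (slack = 4 > 0).
Description: the claimed parameters are [11, 6, 2]_8; such a code would be non-MDS.


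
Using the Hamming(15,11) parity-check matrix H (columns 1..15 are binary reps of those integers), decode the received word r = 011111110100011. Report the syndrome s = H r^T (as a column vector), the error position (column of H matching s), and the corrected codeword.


s = (0, 0, 1, 0)^T, error position = 2, corrected codeword c = 001111110100011

Compute s = H r^T mod 2 one row at a time:
  s_1 = 1 + 0 + 1 + 0 + 0 + 0 + 1 + 1 = 4 ≡ 0 (mod 2).
  s_2 = 1 + 1 + 1 + 1 + 0 + 0 + 1 + 1 = 6 ≡ 0 (mod 2).
  s_3 = 1 + 1 + 1 + 1 + 1 + 0 + 1 + 1 = 7 ≡ 1 (mod 2).
  s_4 = 0 + 1 + 1 + 1 + 0 + 0 + 0 + 1 = 4 ≡ 0 (mod 2).
s = (0, 0, 1, 0)^T — this equals column 2 of H (binary 0010), so error is at position 2.
Correct: flip bit 2 of r = 011111110100011 to get c = 001111110100011.


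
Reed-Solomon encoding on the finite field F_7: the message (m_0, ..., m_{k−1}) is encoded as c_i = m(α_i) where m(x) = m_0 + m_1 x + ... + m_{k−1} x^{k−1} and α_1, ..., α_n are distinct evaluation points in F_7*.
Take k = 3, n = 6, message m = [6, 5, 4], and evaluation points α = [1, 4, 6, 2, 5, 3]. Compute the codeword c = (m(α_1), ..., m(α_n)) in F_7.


c = [1, 6, 5, 4, 5, 1]

Message polynomial: m(x) = 6 + 5·x + 4·x^2 (mod 7).
For each evaluation point α_i, compute m(α_i) mod 7:
  α_1 = 1: Horner steps 4 → 2 → 1, so m(1) = 1.
  α_2 = 4: Horner steps 4 → 0 → 6, so m(4) = 6.
  α_3 = 6: Horner steps 4 → 1 → 5, so m(6) = 5.
  α_4 = 2: Horner steps 4 → 6 → 4, so m(2) = 4.
  α_5 = 5: Horner steps 4 → 4 → 5, so m(5) = 5.
  α_6 = 3: Horner steps 4 → 3 → 1, so m(3) = 1.
Codeword c = [1, 6, 5, 4, 5, 1] ∈ F_7^6.


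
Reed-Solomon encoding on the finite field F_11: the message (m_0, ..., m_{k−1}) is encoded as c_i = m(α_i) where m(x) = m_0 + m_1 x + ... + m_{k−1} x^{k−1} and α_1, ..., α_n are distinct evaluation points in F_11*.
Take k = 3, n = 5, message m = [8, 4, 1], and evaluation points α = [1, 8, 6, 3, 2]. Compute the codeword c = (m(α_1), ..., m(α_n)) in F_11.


c = [2, 5, 2, 7, 9]

Message polynomial: m(x) = 8 + 4·x + 1·x^2 (mod 11).
For each evaluation point α_i, compute m(α_i) mod 11:
  α_1 = 1: Horner steps 1 → 5 → 2, so m(1) = 2.
  α_2 = 8: Horner steps 1 → 1 → 5, so m(8) = 5.
  α_3 = 6: Horner steps 1 → 10 → 2, so m(6) = 2.
  α_4 = 3: Horner steps 1 → 7 → 7, so m(3) = 7.
  α_5 = 2: Horner steps 1 → 6 → 9, so m(2) = 9.
Codeword c = [2, 5, 2, 7, 9] ∈ F_11^5.


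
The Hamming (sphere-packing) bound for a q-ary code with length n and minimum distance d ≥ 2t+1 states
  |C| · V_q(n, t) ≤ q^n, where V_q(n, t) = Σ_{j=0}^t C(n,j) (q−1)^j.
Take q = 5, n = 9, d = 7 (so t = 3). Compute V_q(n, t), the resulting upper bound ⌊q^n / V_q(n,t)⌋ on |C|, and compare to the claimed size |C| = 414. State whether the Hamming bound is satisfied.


V_q(n, t) = 5989, q^n = 1953125, Hamming bound = 326, |C| = 414 > bound (violated).

Step 1: Compute V_q(n, t) = Σ_{j=0}^3 C(n, j) (q−1)^j.
  j = 0: C(9,0)·(4)^0 = 1·1 = 1.
  j = 1: C(9,1)·(4)^1 = 9·4 = 36.
  j = 2: C(9,2)·(4)^2 = 36·16 = 576.
  j = 3: C(9,3)·(4)^3 = 84·64 = 5376.
  V_q(n, t) = 1 + 36 + 576 + 5376 = 5989.
Step 2: q^n = 5^9 = 1953125.
Step 3: Hamming bound ⌊q^n / V_q(n,t)⌋ = ⌊1953125/5989⌋ = 326.
Step 4: Compare |C| = 414 to 326: violated.
The claimed |C| lies above the Hamming bound, so no 5-ary code of length 9 with d ≥ 7 can have 414 codewords.


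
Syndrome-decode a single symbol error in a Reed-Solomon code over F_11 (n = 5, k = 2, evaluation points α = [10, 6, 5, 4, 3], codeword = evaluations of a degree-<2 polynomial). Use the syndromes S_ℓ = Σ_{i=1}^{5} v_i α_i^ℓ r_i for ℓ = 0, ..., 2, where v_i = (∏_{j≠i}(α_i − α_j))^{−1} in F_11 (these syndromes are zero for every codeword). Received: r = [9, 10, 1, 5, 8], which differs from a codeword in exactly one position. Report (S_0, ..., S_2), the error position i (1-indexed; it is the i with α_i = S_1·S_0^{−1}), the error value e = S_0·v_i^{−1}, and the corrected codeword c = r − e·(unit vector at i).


S = (1, 5, 3), error at position 3, error magnitude e = 10, c = [9, 10, 2, 5, 8].

Step 1: column multipliers v_i = (∏_{j≠i}(α_i − α_j))^{−1} mod 11.
  i = 1 (α = 10): (10−6)(10−5)(10−4)(10−3) = 4·5·6·7 = 840 ≡ 4, so v_1 = 4^{−1} = 3 (mod 11).
  i = 2 (α = 6): (6−10)(6−5)(6−4)(6−3) = (−4)·1·2·3 = −24 ≡ 9, so v_2 = 9^{−1} = 5 (mod 11).
  i = 3 (α = 5): (5−10)(5−6)(5−4)(5−3) = (−5)·(−1)·1·2 = 10 ≡ 10, so v_3 = 10^{−1} = 10 (mod 11).
  i = 4 (α = 4): (4−10)(4−6)(4−5)(4−3) = (−6)·(−2)·(−1)·1 = −12 ≡ 10, so v_4 = 10^{−1} = 10 (mod 11).
  i = 5 (α = 3): (3−10)(3−6)(3−5)(3−4) = (−7)·(−3)·(−2)·(−1) = 42 ≡ 9, so v_5 = 9^{−1} = 5 (mod 11).
  v = [3, 5, 10, 10, 5].
Step 2: syndromes of r = [9, 10, 1, 5, 8] (all sums mod 11).
  S_0 = Σ v_i r_i = 3·9 + 5·10 + 10·1 + 10·5 + 5·8 = 177 ≡ 1.
  S_1 = Σ v_i α_i r_i = 3·10·9 + 5·6·10 + 10·5·1 + 10·4·5 + 5·3·8 = 940 ≡ 5.
  α_i^2 mod 11 = [1, 3, 3, 5, 9].
  S_2 = Σ v_i α_i^2 r_i = 3·1·9 + 5·3·10 + 10·3·1 + 10·5·5 + 5·9·8 = 817 ≡ 3.
  S = (1, 5, 3) ≠ 0, so r is not a codeword (an error is present).
Step 3: locate the error. For a single error e at position i, S_ℓ = v_i·e·α_i^ℓ, so α_err = S_1/S_0.
  S_0^{−1} = 1^{−1} = 1 (mod 11), so α_err = 5·1 = 5 ≡ 5 = α_3. Error position i = 3.
  Consistency check: S_2/S_1 = 3·9 = 27 ≡ 5 = α_err ✓ (single-error assumption holds).
Step 4: error magnitude e = S_0/v_3 = S_0·∏_{j≠3}(α_3 − α_j) = 1·10 = 10 ≡ 10 (mod 11).
Step 5: correct position 3: c_3 = r_3 − e = 1 − 10 ≡ 2 (mod 11). Hence c = [9, 10, 2, 5, 8].
  Check: interpolating c through the α_i gives m(x) = 6 + 8·x (degree < 2) with m(α_i) = c_i for every i, so c is indeed a codeword.


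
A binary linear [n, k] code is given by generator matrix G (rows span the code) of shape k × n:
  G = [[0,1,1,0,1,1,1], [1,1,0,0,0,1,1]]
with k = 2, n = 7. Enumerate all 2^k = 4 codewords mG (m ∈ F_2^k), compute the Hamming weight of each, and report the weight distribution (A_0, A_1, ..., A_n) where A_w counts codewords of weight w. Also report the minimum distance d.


Weight distribution: A_0 = 1, A_3 = 1, A_4 = 1, A_5 = 1. Minimum distance d = 3.

Enumerate all 2^2 = 4 messages m ∈ F_2^2.
For each, compute codeword c = mG in F_2^7, then tally its weight.
  m = 00 → c = 0000000, weight = 0.
  m = 10 → c = 0110111, weight = 5.
  m = 01 → c = 1100011, weight = 4.
  m = 11 → c = 1010100, weight = 3.
Tally weights:
  weight 0: 1 codewords.
  weight 3: 1 codewords.
  weight 4: 1 codewords.
  weight 5: 1 codewords.
Minimum distance d = smallest w > 0 with A_w > 0 = 3.
Sanity: Σ A_w = 4 = 2^2 = 4 ✓.


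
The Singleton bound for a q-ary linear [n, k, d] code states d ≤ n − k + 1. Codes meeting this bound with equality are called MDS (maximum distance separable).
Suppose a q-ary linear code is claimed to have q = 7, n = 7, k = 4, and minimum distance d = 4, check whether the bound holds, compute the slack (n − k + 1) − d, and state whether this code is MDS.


Singleton RHS = n − k + 1 = 4, slack = 0, bound satisfied, MDS.

Singleton bound: d ≤ n − k + 1.
Here n = 7, k = 4, so n − k + 1 = 4.
Given d = 4, check d ≤ 4: YES.
Slack = (n − k + 1) − d = 0.
The code is MDS (slack = 0).
Description: the claimed parameters are [7, 4, 4]_7; such a code would be MDS (meets Singleton bound).


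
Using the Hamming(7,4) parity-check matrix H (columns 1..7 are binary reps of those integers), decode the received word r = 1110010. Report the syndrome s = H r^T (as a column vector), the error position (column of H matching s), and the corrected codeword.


s = (1, 1, 0)^T, error position = 6, corrected codeword c = 1110000

Compute s = H r^T mod 2 one row at a time:
  s_1 = 0 + 0 + 1 + 0 = 1 ≡ 1 (mod 2).
  s_2 = 1 + 1 + 1 + 0 = 3 ≡ 1 (mod 2).
  s_3 = 1 + 1 + 0 + 0 = 2 ≡ 0 (mod 2).
s = (1, 1, 0)^T — this equals column 6 of H (binary 110), so error is at position 6.
Correct: flip bit 6 of r = 1110010 to get c = 1110000.


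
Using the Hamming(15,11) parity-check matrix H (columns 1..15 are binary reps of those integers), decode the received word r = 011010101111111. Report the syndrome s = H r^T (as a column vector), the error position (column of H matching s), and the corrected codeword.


s = (1, 0, 1, 1)^T, error position = 11, corrected codeword c = 011010101101111

Compute s = H r^T mod 2 one row at a time:
  s_1 = 0 + 1 + 1 + 1 + 1 + 1 + 1 + 1 = 7 ≡ 1 (mod 2).
  s_2 = 0 + 1 + 0 + 1 + 1 + 1 + 1 + 1 = 6 ≡ 0 (mod 2).
  s_3 = 1 + 1 + 0 + 1 + 1 + 1 + 1 + 1 = 7 ≡ 1 (mod 2).
  s_4 = 0 + 1 + 1 + 1 + 1 + 1 + 1 + 1 = 7 ≡ 1 (mod 2).
s = (1, 0, 1, 1)^T — this equals column 11 of H (binary 1011), so error is at position 11.
Correct: flip bit 11 of r = 011010101111111 to get c = 011010101101111.


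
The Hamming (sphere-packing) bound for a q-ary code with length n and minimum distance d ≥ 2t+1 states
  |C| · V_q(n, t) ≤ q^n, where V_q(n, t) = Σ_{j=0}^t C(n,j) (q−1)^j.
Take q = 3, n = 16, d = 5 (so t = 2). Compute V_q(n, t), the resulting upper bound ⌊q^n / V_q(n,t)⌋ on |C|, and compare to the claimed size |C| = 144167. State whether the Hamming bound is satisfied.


V_q(n, t) = 513, q^n = 43046721, Hamming bound = 83911, |C| = 144167 > bound (violated).

Step 1: Compute V_q(n, t) = Σ_{j=0}^2 C(n, j) (q−1)^j.
  j = 0: C(16,0)·(2)^0 = 1·1 = 1.
  j = 1: C(16,1)·(2)^1 = 16·2 = 32.
  j = 2: C(16,2)·(2)^2 = 120·4 = 480.
  V_q(n, t) = 1 + 32 + 480 = 513.
Step 2: q^n = 3^16 = 43046721.
Step 3: Hamming bound ⌊q^n / V_q(n,t)⌋ = ⌊43046721/513⌋ = 83911.
Step 4: Compare |C| = 144167 to 83911: violated.
The claimed |C| lies above the Hamming bound, so no 3-ary code of length 16 with d ≥ 5 can have 144167 codewords.


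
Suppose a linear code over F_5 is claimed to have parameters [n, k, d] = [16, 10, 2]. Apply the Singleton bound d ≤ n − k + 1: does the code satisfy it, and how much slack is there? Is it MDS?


Singleton RHS = n − k + 1 = 7, slack = 5, bound satisfied, not MDS.

Singleton bound: d ≤ n − k + 1.
Here n = 16, k = 10, so n − k + 1 = 7.
Given d = 2, check d ≤ 7: YES.
Slack = (n − k + 1) − d = 5.
The code is NOT MDS (slack = 5 > 0).
Description: the claimed parameters are [16, 10, 2]_5; such a code would be non-MDS.
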